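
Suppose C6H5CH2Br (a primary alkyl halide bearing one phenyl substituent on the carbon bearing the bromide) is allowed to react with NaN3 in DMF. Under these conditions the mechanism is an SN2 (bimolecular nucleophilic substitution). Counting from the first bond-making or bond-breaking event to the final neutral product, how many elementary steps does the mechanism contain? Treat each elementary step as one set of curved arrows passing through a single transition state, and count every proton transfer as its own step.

1

Step 1: The azide nucleophile donates a lone pair from N to the α-carbon in a backside attack; simultaneously the C–Br σ-bond breaks and both of its electrons leave with Br⁻. One concerted step with inversion of configuration.
Total: 1 elementary step.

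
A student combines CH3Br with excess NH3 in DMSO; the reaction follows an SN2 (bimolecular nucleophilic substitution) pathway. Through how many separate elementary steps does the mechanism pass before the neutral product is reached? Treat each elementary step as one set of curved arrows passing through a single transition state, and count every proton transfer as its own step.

Step 1: A lone pair on the N of NH3 attacks the α-carbon from the back side while the C–Br bond breaks; both bonding electrons leave with Br⁻. The product of this concerted step is an alkylammonium ion.
Step 2: A second equivalent of NH3 removes a proton from the N, giving the neutral product.
Total: 2 elementary steps.

2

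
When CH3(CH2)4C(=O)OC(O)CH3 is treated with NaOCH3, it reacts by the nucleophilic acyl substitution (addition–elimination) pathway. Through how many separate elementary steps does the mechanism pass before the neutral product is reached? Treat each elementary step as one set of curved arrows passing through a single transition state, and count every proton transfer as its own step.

2

Step 1: Nucleophilic addition of CH3O⁻ to the acyl carbon breaks the π(C=O) bond and yields a tetrahedral, anionic intermediate.
Step 2: Collapse of the tetrahedral intermediate: the alkoxide oxygen pushes its lone pair back to re-form C=O while CH3CO2⁻ leaves.
Total: 2 elementary steps.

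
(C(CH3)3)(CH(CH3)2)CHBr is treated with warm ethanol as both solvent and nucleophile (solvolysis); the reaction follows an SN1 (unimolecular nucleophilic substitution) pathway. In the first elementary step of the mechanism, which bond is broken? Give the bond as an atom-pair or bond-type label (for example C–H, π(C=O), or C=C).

Step 1: Unassisted departure of Br⁻ (taking the C–Br bonding pair) generates a secondary carbocation.
The bond broken in this step is the C–Br bond.

C–Br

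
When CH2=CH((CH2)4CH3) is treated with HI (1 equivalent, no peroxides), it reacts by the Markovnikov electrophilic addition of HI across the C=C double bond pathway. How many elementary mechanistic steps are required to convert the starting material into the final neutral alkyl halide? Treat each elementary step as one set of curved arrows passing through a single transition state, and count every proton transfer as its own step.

2

Step 1: Protonation of the alkene by HI: the π bond acts as the nucleophile and picks up H⁺, giving the more stable (Markovnikov) secondary carbocation. The H–I bond breaks heterolytically, releasing I⁻.
(No 1,2-shift: no single shift to an adjacent carbon would give a more stable cation.)
Step 2: The I⁻ anion donates a lone pair to the carbocation, forming the new C–I σ-bond and giving the neutral alkyl halide.
Total: 2 elementary steps.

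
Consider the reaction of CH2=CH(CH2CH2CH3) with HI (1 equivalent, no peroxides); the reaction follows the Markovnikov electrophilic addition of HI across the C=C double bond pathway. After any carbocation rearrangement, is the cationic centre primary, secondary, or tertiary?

secondary

Step 1: Protonation of the alkene by HI: the π bond acts as the nucleophile and picks up H⁺, giving the more stable (Markovnikov) secondary carbocation. The H–I bond breaks heterolytically, releasing I⁻.
No single 1,2-shift to an adjacent carbon would give a more-substituted cation, so no rearrangement occurs.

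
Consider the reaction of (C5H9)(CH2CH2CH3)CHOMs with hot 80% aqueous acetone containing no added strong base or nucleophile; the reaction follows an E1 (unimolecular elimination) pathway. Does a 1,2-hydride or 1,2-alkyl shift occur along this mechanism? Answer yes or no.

yes

The first-formed carbocation is secondary.
The adjacent cyclopentyl carbon already bears 2 other carbon substituents and has a hydrogen to migrate; after a 1,2-hydride shift from that carbon the positive charge sits on a tertiary centre.
Tertiary is more stable than secondary, so the shift occurs.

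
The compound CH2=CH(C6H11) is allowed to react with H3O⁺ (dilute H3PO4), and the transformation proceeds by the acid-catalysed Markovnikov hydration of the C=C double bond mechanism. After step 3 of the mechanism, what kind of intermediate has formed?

Step 1: Protonation of the alkene by H3O⁺: the π bond acts as the nucleophile and picks up H⁺, giving the more stable (Markovnikov) secondary carbocation. H2O is released.
Step 2: A hydride (H with its bonding pair) migrates from the adjacent cyclohexyl carbon to the cationic centre — a 1,2-hydride shift — upgrading the secondary cation to a tertiary one.
Step 3: Water acts as the nucleophile: an oxygen lone pair bonds to the cationic carbon, giving an oxonium-ion intermediate.
After step 3 the species present is an oxonium ion.

oxonium ion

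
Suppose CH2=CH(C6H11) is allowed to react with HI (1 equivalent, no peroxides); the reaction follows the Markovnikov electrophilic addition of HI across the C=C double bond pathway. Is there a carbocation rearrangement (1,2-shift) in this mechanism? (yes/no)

The first-formed carbocation is secondary.
The adjacent cyclohexyl carbon already bears 2 other carbon substituents and has a hydrogen to migrate; after a 1,2-hydride shift from that carbon the positive charge sits on a tertiary centre.
Tertiary is more stable than secondary, so the shift occurs.

yes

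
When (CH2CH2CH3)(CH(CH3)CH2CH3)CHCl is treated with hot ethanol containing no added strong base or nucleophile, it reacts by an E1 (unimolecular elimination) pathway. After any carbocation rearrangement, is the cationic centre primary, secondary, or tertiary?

tertiary

Step 1: The C–Cl bond breaks with both electrons going to the chloride; Cl⁻ leaves and a secondary carbocation remains.
Step 2: A 1,2-hydride shift from the adjacent sec-butyl carbon moves the positive charge from the secondary centre to an adjacent carbon, generating a more stable tertiary carbocation.
The cation rearranges from secondary to tertiary via a 1,2-hydride shift from the adjacent sec-butyl carbon; the tertiary cation is what reacts next.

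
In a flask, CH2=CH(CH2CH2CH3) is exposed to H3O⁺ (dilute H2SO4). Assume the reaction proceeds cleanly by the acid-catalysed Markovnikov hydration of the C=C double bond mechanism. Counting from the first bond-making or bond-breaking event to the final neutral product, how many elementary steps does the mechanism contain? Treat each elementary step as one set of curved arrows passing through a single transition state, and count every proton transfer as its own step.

Step 1: Protonation of the alkene by H3O⁺: the π bond acts as the nucleophile and picks up H⁺, giving the more stable (Markovnikov) secondary carbocation. H2O is released.
(No 1,2-shift: no single shift to an adjacent carbon would give a more stable cation.)
Step 2: Water acts as the nucleophile: an oxygen lone pair bonds to the cationic carbon, giving an oxonium-ion intermediate.
Step 3: Proton transfer from the O–H of the oxonium ion to H2O completes the catalytic cycle and yields the alcohol.
Total: 3 elementary steps.

3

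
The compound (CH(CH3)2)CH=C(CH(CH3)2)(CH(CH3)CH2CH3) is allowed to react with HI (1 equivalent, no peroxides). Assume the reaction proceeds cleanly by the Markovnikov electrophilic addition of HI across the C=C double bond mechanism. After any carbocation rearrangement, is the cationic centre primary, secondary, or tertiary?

Step 1: The π electrons of the C=C bond attack a proton of HI; Markovnikov addition places the new C–H on the less-substituted alkene carbon, so the positive charge ends up on the more-substituted carbon — a tertiary carbocation. The H–I bond breaks heterolytically, releasing I⁻.
No single 1,2-shift to an adjacent carbon would give a more-substituted cation, so no rearrangement occurs.

tertiary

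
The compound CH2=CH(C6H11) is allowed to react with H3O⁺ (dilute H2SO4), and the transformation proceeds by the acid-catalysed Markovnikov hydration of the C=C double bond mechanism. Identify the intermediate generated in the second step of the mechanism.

Step 1: Protonation of the alkene by H3O⁺: the π bond acts as the nucleophile and picks up H⁺, giving the more stable (Markovnikov) secondary carbocation. H2O is released.
Step 2: Carbocation rearrangement: a 1,2-hydride shift from the adjacent cyclohexyl carbon converts the initially-formed secondary cation into the more stable tertiary cation.
After step 2 the species present is a tertiary carbocation.

tertiary carbocation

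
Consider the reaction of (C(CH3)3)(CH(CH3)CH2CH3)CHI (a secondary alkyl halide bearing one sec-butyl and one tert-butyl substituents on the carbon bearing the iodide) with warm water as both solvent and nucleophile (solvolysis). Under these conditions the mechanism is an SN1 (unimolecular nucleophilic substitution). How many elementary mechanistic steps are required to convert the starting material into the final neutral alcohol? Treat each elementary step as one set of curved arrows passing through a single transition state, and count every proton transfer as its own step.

Step 1: Rate-determining heterolysis of the C–I bond gives I⁻ and a secondary carbocation.
Step 2: A hydride (H with its bonding pair) migrates from the adjacent sec-butyl carbon to the cationic centre — a 1,2-hydride shift — upgrading the secondary cation to a tertiary one.
Step 3: Nucleophilic capture: the oxygen of H2O bonds to the cationic carbon, producing an oxonium-ion intermediate.
Step 4: A second solvent molecule removes the proton on oxygen, giving the neutral alcohol product.
Total: 4 elementary steps.

4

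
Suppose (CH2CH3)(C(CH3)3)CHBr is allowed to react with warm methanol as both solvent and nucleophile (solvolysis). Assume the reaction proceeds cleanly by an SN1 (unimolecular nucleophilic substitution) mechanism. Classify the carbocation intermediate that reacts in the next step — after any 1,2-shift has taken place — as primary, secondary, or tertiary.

Step 1: Ionisation: the C–Br σ-bond cleaves heterolytically; both bonding electrons depart with Br⁻, leaving a secondary carbocation at the α-carbon.
Step 2: A methyl group with its bonding pair migrates from the adjacent tert-butyl carbon to the cationic centre — a 1,2-methyl shift — upgrading the secondary cation to a tertiary one.
The cation rearranges from secondary to tertiary via a 1,2-methyl shift from the adjacent tert-butyl carbon; the tertiary cation is what reacts next.

tertiary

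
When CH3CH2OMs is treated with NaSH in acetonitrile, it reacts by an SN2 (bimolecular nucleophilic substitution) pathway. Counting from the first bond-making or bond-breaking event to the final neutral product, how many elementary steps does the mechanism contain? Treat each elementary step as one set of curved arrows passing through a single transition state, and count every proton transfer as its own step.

Step 1: Backside attack by HS⁻ on the carbon bearing the mesylate: the new C–S bond forms as the C–O bond breaks, with Walden inversion at carbon.
Total: 1 elementary step.

1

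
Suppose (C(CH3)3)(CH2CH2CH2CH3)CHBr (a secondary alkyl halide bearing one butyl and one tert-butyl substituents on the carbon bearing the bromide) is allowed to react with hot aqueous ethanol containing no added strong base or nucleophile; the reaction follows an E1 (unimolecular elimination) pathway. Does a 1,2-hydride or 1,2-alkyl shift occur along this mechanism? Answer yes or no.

The first-formed carbocation is secondary.
The adjacent tert-butyl carbon has no hydrogen but bears methyl groups; migration of one methyl with its bonding pair (a 1,2-methyl shift) places the charge on a tertiary centre.
Tertiary is more stable than secondary, so the shift occurs.

yes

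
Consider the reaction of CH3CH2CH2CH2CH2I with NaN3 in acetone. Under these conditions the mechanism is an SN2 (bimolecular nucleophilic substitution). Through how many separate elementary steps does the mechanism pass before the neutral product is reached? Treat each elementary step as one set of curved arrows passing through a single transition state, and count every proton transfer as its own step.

Step 1: Backside attack by N3⁻ on the carbon bearing the iodide: the new C–N bond forms as the C–I bond breaks, with Walden inversion at carbon.
Total: 1 elementary step.

1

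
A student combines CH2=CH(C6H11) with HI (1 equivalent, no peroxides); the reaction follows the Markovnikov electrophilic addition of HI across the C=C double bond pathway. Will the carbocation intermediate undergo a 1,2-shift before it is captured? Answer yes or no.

The first-formed carbocation is secondary.
The adjacent cyclohexyl carbon already bears 2 other carbon substituents and has a hydrogen to migrate; after a 1,2-hydride shift from that carbon the positive charge sits on a tertiary centre.
Tertiary is more stable than secondary, so the shift occurs.

yes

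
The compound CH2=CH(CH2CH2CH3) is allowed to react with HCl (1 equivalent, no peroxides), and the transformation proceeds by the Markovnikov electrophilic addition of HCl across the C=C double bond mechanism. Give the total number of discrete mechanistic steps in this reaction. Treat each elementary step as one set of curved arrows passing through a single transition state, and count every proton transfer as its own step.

2

Step 1: Protonation of the alkene by HCl: the π bond acts as the nucleophile and picks up H⁺, giving the more stable (Markovnikov) secondary carbocation. The H–Cl bond breaks heterolytically, releasing Cl⁻.
(No 1,2-shift: no single shift to an adjacent carbon would give a more stable cation.)
Step 2: Nucleophilic attack by Cl⁻ on the carbocation completes the addition, giving R–Cl.
Total: 2 elementary steps.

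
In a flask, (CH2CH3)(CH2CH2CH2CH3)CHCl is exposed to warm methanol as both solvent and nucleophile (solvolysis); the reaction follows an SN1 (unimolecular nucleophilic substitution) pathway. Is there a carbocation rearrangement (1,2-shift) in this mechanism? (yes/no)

no

The first-formed carbocation is secondary.
No single 1,2-shift to an adjacent carbon would produce a more-substituted cation than the one already present, so no rearrangement occurs.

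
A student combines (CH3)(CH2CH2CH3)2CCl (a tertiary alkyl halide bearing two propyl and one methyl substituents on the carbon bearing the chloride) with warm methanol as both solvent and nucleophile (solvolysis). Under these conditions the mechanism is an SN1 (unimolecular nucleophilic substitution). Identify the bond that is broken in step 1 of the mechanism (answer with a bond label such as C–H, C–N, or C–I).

C–Cl

Step 1: Unassisted departure of Cl⁻ (taking the C–Cl bonding pair) generates a tertiary carbocation.
The bond broken in this step is the C–Cl bond.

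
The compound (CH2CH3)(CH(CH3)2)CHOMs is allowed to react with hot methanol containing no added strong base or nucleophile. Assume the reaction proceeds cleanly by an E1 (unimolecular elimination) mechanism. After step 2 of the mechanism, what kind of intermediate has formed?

tertiary carbocation

Step 1: Unassisted departure of MsO⁻ (taking the C–O bonding pair) generates a secondary carbocation.
Step 2: A hydride (H with its bonding pair) migrates from the adjacent isopropyl carbon to the cationic centre — a 1,2-hydride shift — upgrading the secondary cation to a tertiary one.
After step 2 the species present is a tertiary carbocation.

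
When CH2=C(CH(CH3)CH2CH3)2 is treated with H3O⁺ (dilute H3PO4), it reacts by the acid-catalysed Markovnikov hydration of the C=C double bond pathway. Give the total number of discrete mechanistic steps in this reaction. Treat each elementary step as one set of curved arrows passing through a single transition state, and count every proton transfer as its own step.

Step 1: Electrophilic addition begins with the π(C=C) electrons forming a bond to the proton of H3O⁺. Following Markovnikov's rule, the resulting cation is tertiary. H2O is released.
(No 1,2-shift: no single shift to an adjacent carbon would give a more stable cation.)
Step 2: Water acts as the nucleophile: an oxygen lone pair bonds to the cationic carbon, giving an oxonium-ion intermediate.
Step 3: Deprotonation of the oxonium ion by a water molecule delivers the neutral alcohol and regenerates the acid catalyst.
Total: 3 elementary steps.

3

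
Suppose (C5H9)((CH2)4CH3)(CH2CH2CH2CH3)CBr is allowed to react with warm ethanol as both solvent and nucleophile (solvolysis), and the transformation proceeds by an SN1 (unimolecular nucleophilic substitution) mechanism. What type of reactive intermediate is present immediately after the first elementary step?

Step 1: Rate-determining heterolysis of the C–Br bond gives Br⁻ and a tertiary carbocation.
After step 1 the species present is a tertiary carbocation.

tertiary carbocation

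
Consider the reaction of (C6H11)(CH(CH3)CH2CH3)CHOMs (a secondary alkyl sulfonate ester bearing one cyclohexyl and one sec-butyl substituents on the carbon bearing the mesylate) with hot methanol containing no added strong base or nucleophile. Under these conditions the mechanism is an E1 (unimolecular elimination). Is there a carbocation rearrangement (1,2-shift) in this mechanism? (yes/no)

The first-formed carbocation is secondary.
The adjacent cyclohexyl carbon already bears 2 other carbon substituents and has a hydrogen to migrate; after a 1,2-hydride shift from that carbon the positive charge sits on a tertiary centre.
Tertiary is more stable than secondary, so the shift occurs.

yes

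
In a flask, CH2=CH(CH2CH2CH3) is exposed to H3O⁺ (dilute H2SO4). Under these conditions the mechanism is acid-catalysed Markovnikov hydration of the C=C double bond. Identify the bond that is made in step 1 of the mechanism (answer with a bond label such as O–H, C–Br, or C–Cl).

C–H

Step 1: Electrophilic addition begins with the π(C=C) electrons forming a bond to the proton of H3O⁺. Following Markovnikov's rule, the resulting cation is secondary. H2O is released.
The bond formed in this step is the C–H bond.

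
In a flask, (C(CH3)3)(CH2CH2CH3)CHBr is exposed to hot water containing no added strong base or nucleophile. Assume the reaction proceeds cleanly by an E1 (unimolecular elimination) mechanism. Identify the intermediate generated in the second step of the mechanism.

Step 1: Rate-determining heterolysis of the C–Br bond gives Br⁻ and a secondary carbocation.
Step 2: A methyl group with its bonding pair migrates from the adjacent tert-butyl carbon to the cationic centre — a 1,2-methyl shift — upgrading the secondary cation to a tertiary one.
After step 2 the species present is a tertiary carbocation.

tertiary carbocation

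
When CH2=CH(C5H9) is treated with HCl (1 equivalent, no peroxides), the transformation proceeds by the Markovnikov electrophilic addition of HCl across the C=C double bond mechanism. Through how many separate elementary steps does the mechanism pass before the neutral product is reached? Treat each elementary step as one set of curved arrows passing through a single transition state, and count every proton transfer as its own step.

3

Step 1: Protonation of the alkene by HCl: the π bond acts as the nucleophile and picks up H⁺, giving the more stable (Markovnikov) secondary carbocation. The H–Cl bond breaks heterolytically, releasing Cl⁻.
Step 2: Carbocation rearrangement: a 1,2-hydride shift from the adjacent cyclopentyl carbon converts the initially-formed secondary cation into the more stable tertiary cation.
Step 3: Nucleophilic attack by Cl⁻ on the carbocation completes the addition, giving R–Cl.
Total: 3 elementary steps.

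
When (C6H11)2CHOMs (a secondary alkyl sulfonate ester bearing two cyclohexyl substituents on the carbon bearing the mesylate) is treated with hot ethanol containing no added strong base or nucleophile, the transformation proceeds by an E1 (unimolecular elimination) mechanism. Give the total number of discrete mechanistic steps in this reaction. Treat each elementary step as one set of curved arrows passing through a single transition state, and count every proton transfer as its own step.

Step 1: Ionisation: the C–O σ-bond cleaves heterolytically; both bonding electrons depart with MsO⁻, leaving a secondary carbocation at the α-carbon.
Step 2: Carbocation rearrangement: a 1,2-hydride shift from the adjacent cyclohexyl carbon converts the initially-formed secondary cation into the more stable tertiary cation.
Step 3: A weak base (an ethanol molecule from the solvent) removes a proton from a carbon adjacent to the cationic centre; the electrons of that C–H bond become the new π(C=C) bond, giving the alkene.
Total: 3 elementary steps.

3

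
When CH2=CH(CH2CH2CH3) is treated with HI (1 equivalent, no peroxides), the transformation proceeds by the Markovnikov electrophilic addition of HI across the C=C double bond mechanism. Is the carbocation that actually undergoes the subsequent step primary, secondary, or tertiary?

Step 1: The π electrons of the C=C bond attack a proton of HI; Markovnikov addition places the new C–H on the less-substituted alkene carbon, so the positive charge ends up on the more-substituted carbon — a secondary carbocation. The H–I bond breaks heterolytically, releasing I⁻.
No single 1,2-shift to an adjacent carbon would give a more-substituted cation, so no rearrangement occurs.

secondary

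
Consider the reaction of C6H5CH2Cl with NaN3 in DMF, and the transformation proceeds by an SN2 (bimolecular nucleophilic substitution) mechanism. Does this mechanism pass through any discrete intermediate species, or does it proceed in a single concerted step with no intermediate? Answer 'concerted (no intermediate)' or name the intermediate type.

The azide nucleophile donates a lone pair from N to the α-carbon in a backside attack; simultaneously the C–Cl σ-bond breaks and both of its electrons leave with Cl⁻. One concerted step with inversion of configuration.
All bond changes occur in one transition state; no discrete intermediate is formed.

concerted (no intermediate)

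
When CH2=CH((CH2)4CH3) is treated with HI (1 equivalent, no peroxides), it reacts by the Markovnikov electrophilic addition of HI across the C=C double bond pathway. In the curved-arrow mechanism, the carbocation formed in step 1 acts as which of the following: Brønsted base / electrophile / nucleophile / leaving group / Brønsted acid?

Step 2: The I⁻ anion donates a lone pair to the carbocation, forming the new C–I σ-bond and giving the neutral alkyl halide.
The carbocation formed in step 1 accepts an electron pair into an empty or π* orbital — it is the electrophile.

electrophile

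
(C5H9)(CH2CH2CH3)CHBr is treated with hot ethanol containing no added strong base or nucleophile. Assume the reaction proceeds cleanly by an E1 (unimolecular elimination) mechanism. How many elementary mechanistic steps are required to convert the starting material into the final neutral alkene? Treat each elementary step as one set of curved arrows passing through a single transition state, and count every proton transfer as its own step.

Step 1: The C–Br bond breaks with both electrons going to the bromide; Br⁻ leaves and a secondary carbocation remains.
Step 2: A hydride (H with its bonding pair) migrates from the adjacent cyclopentyl carbon to the cationic centre — a 1,2-hydride shift — upgrading the secondary cation to a tertiary one.
Step 3: Loss of a β-proton to an ethanol molecule of the solvent: the C–H bonding pair collapses toward the cationic carbon to form the C=C π bond, yielding the alkene.
Total: 3 elementary steps.

3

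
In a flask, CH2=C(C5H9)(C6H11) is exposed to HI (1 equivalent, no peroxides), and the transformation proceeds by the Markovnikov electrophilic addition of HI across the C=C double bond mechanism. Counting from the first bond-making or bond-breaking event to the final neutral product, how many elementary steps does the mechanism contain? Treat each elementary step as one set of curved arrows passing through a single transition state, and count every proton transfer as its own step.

2

Step 1: Electrophilic addition begins with the π(C=C) electrons forming a bond to the proton of HI. Following Markovnikov's rule, the resulting cation is tertiary. The H–I bond breaks heterolytically, releasing I⁻.
(No 1,2-shift: no single shift to an adjacent carbon would give a more stable cation.)
Step 2: I⁻ captures the cation: a lone pair on I⁻ fills the empty p orbital, producing the alkyl halide product.
Total: 2 elementary steps.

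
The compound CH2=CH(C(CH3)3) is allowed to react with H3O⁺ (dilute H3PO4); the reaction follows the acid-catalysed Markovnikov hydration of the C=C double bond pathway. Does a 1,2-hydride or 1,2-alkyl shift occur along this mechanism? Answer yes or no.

The first-formed carbocation is secondary.
The adjacent tert-butyl carbon has no hydrogen but bears methyl groups; migration of one methyl with its bonding pair (a 1,2-methyl shift) places the charge on a tertiary centre.
Tertiary is more stable than secondary, so the shift occurs.

yes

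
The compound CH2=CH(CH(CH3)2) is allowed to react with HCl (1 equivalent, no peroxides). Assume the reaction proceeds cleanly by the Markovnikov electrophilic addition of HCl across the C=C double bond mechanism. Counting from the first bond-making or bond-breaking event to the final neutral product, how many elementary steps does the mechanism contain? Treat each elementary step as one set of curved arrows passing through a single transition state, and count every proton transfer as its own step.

3

Step 1: Electrophilic addition begins with the π(C=C) electrons forming a bond to the proton of HCl. Following Markovnikov's rule, the resulting cation is secondary. The H–Cl bond breaks heterolytically, releasing Cl⁻.
Step 2: Carbocation rearrangement: a 1,2-hydride shift from the adjacent isopropyl carbon converts the initially-formed secondary cation into the more stable tertiary cation.
Step 3: Nucleophilic attack by Cl⁻ on the carbocation completes the addition, giving R–Cl.
Total: 3 elementary steps.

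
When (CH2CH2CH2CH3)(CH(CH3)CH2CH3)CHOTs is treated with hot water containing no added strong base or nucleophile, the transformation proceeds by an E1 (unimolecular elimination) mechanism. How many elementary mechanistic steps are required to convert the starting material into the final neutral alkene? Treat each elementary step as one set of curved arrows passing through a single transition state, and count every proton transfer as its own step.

Step 1: Rate-determining heterolysis of the C–O bond gives TsO⁻ and a secondary carbocation.
Step 2: A 1,2-hydride shift from the adjacent sec-butyl carbon moves the positive charge from the secondary centre to an adjacent carbon, generating a more stable tertiary carbocation.
Step 3: A weak base (a water molecule from the solvent) removes a proton from a carbon adjacent to the cationic centre; the electrons of that C–H bond become the new π(C=C) bond, giving the alkene.
Total: 3 elementary steps.

3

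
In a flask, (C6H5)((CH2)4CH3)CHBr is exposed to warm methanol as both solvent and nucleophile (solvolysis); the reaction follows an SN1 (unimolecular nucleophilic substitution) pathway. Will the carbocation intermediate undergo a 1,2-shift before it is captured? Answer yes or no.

The first-formed carbocation is secondary.
No single 1,2-shift to an adjacent carbon would produce a more-substituted cation than the one already present, so no rearrangement occurs.

no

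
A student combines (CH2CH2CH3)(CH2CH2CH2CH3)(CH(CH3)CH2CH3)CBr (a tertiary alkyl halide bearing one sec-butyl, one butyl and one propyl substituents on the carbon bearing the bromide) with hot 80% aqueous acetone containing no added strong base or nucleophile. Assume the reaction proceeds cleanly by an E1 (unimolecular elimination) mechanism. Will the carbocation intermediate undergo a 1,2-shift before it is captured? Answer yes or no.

no

The first-formed carbocation is tertiary.
No single 1,2-shift to an adjacent carbon would produce a more-substituted cation than the one already present, so no rearrangement occurs.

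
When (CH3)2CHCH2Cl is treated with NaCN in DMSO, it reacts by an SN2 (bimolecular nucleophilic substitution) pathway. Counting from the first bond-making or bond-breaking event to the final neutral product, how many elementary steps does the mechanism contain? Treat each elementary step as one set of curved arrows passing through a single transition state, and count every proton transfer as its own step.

Step 1: The cyanide nucleophile donates a lone pair from C to the α-carbon in a backside attack; simultaneously the C–Cl σ-bond breaks and both of its electrons leave with Cl⁻. One concerted step with inversion of configuration.
Total: 1 elementary step.

1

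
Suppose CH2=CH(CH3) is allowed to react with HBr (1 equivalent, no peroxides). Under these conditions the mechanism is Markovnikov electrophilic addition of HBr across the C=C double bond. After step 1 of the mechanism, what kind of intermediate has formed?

Step 1: Electrophilic addition begins with the π(C=C) electrons forming a bond to the proton of HBr. Following Markovnikov's rule, the resulting cation is secondary. The H–Br bond breaks heterolytically, releasing Br⁻.
After step 1 the species present is a secondary carbocation.

secondary carbocation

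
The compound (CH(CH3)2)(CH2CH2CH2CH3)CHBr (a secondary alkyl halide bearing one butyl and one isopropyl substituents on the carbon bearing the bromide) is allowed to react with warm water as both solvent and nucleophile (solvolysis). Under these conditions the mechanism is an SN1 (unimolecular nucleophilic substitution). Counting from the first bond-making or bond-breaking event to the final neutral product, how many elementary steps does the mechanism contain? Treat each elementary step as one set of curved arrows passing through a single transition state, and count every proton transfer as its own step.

4

Step 1: Rate-determining heterolysis of the C–Br bond gives Br⁻ and a secondary carbocation.
Step 2: A 1,2-hydride shift from the adjacent isopropyl carbon moves the positive charge from the secondary centre to an adjacent carbon, generating a more stable tertiary carbocation.
Step 3: A lone pair on the oxygen of H2O attacks the carbocation, forming a new C–O σ-bond and an oxonium ion.
Step 4: A second solvent molecule removes the proton on oxygen, giving the neutral alcohol product.
Total: 4 elementary steps.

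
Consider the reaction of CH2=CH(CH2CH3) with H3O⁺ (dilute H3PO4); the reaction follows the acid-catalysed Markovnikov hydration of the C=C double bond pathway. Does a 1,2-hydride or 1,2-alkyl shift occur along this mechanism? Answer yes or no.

The first-formed carbocation is secondary.
No single 1,2-shift to an adjacent carbon would produce a more-substituted cation than the one already present, so no rearrangement occurs.

no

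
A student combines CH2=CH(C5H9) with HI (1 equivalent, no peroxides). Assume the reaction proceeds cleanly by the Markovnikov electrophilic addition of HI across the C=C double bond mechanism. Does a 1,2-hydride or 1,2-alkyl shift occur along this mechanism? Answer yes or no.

yes

The first-formed carbocation is secondary.
The adjacent cyclopentyl carbon already bears 2 other carbon substituents and has a hydrogen to migrate; after a 1,2-hydride shift from that carbon the positive charge sits on a tertiary centre.
Tertiary is more stable than secondary, so the shift occurs.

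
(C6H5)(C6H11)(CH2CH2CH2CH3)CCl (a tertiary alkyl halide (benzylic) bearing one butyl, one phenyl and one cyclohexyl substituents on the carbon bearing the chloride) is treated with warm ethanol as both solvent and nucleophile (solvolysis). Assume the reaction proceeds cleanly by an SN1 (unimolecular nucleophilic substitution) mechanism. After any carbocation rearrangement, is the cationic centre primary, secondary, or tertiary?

tertiary

Step 1: The C–Cl bond breaks with both electrons going to the chloride; Cl⁻ leaves and a tertiary carbocation remains.
No single 1,2-shift to an adjacent carbon would give a more-substituted cation, so no rearrangement occurs.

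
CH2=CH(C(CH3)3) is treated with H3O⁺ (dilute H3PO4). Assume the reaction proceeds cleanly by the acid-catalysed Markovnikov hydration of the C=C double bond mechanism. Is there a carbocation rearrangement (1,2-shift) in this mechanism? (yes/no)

yes

The first-formed carbocation is secondary.
The adjacent tert-butyl carbon has no hydrogen but bears methyl groups; migration of one methyl with its bonding pair (a 1,2-methyl shift) places the charge on a tertiary centre.
Tertiary is more stable than secondary, so the shift occurs.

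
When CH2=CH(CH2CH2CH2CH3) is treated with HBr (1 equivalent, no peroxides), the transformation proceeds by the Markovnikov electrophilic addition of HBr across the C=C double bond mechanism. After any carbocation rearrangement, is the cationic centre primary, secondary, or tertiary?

Step 1: The π electrons of the C=C bond attack a proton of HBr; Markovnikov addition places the new C–H on the less-substituted alkene carbon, so the positive charge ends up on the more-substituted carbon — a secondary carbocation. The H–Br bond breaks heterolytically, releasing Br⁻.
No single 1,2-shift to an adjacent carbon would give a more-substituted cation, so no rearrangement occurs.

secondary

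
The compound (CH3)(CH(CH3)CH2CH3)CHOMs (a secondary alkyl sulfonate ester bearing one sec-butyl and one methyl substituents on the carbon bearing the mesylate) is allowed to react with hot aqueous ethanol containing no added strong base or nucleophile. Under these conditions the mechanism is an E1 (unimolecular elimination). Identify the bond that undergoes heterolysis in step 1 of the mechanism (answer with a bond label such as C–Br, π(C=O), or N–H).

Step 1: Unassisted departure of MsO⁻ (taking the C–O bonding pair) generates a secondary carbocation.
The bond broken in this step is the C–O bond.

C–O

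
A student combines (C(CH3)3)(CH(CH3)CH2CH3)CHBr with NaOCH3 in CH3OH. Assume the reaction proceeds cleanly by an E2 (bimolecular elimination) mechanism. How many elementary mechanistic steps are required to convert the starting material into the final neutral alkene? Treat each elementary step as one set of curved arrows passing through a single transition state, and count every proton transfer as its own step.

1

Step 1: The strong base CH3O⁻ removes a β-hydrogen; in the same concerted event the electrons of the breaking C–H bond form the new π(C=C) bond and the C–Br σ-bond breaks, expelling Br⁻. Anti-periplanar geometry; one transition state.
Total: 1 elementary step.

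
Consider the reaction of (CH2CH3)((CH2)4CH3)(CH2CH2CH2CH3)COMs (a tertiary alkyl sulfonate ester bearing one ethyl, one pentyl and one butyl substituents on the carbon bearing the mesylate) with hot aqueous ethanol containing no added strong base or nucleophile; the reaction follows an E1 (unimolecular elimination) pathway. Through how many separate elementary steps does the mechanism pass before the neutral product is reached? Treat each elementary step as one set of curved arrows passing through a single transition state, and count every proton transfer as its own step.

Step 1: Unassisted departure of MsO⁻ (taking the C–O bonding pair) generates a tertiary carbocation.
(No 1,2-shift: no single shift to an adjacent carbon would give a more stable cation.)
Step 2: A water (or ethanol) molecule (solvent) deprotonates a β-carbon; as the C–H bond breaks, those electrons form the new alkene π bond.
Total: 2 elementary steps.

2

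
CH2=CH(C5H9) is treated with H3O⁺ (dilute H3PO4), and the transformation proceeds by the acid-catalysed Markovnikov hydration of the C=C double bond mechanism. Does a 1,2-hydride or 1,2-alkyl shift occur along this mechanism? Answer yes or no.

The first-formed carbocation is secondary.
The adjacent cyclopentyl carbon already bears 2 other carbon substituents and has a hydrogen to migrate; after a 1,2-hydride shift from that carbon the positive charge sits on a tertiary centre.
Tertiary is more stable than secondary, so the shift occurs.

yes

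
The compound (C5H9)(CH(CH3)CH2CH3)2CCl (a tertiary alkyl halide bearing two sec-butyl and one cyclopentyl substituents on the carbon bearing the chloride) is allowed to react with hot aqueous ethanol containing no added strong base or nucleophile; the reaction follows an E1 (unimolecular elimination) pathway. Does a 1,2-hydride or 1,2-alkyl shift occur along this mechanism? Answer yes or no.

The first-formed carbocation is tertiary.
No single 1,2-shift to an adjacent carbon would produce a more-substituted cation than the one already present, so no rearrangement occurs.

no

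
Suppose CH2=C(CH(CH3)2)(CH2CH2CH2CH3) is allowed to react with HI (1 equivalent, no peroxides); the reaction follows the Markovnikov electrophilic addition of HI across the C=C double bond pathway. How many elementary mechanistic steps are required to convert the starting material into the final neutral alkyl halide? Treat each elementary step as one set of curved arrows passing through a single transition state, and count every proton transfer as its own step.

Step 1: Electrophilic addition begins with the π(C=C) electrons forming a bond to the proton of HI. Following Markovnikov's rule, the resulting cation is tertiary. The H–I bond breaks heterolytically, releasing I⁻.
(No 1,2-shift: no single shift to an adjacent carbon would give a more stable cation.)
Step 2: The I⁻ anion donates a lone pair to the carbocation, forming the new C–I σ-bond and giving the neutral alkyl halide.
Total: 2 elementary steps.

2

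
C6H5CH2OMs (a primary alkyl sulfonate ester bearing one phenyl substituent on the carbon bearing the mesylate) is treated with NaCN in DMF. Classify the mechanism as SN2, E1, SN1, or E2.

Conditions: a primary substrate with a strong nucleophile in the polar aprotic solvent DMF.
These conditions are the textbook signature of the SN2 pathway.
An unhindered substrate with a strong nucleophile in a polar aprotic solvent favours one-step backside displacement.

SN2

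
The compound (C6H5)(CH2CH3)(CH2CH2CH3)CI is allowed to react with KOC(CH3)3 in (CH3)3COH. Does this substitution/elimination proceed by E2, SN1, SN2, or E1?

E2

Conditions: a strong/bulky base with a tertiary substrate bearing a β-hydrogen.
These conditions are the textbook signature of the E2 pathway.
A strong (often hindered) base removes a β-H in concert with loss of the leaving group — bimolecular elimination.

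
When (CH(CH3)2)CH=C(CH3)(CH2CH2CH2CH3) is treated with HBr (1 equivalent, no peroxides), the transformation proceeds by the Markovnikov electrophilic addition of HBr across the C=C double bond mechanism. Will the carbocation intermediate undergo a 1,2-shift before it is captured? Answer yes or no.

The first-formed carbocation is tertiary.
No single 1,2-shift to an adjacent carbon would produce a more-substituted cation than the one already present, so no rearrangement occurs.

no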